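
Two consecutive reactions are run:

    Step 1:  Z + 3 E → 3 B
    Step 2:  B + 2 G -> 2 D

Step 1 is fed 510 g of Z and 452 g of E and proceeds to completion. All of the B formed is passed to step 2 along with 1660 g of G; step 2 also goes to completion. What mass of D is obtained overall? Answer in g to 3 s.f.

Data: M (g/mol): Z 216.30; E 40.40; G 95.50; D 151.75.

Step 1:
n(Z) = 510.0 / 216.30 = 2.358 mol
n(E) = 452.0 / 40.40 = 11.19 mol
n/ν for Z = 2.358/1 = 2.358
n/ν for E = 11.19/3 = 3.730
Smallest n/ν is Z → limiting reagent.
n(B) produced = (3/1) × 2.358 = 7.074 mol
Step 2:
n(B) available = 7.074 mol
n(G) = 1660 / 95.50 = 17.38 mol
n/ν for B = 7.074/1 = 7.074
n/ν for G = 17.38/2 = 8.690
Smallest n/ν is B → limiting reagent.
n(D) = (2/1) × 7.074 = 14.15 mol
mass = 14.15 × 151.75 = 2147 g

2150 g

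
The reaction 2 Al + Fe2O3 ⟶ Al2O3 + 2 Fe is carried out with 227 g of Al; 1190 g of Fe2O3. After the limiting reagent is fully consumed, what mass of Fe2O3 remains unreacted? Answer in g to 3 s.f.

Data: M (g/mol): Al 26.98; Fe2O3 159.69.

518 g

n(Al) = 227.0 / 26.98 = 8.414 mol
n(Fe2O3) = 1190 / 159.69 = 7.452 mol
n/ν for Al = 8.414/2 = 4.207
n/ν for Fe2O3 = 7.452/1 = 7.452
Smallest n/ν is Al → limiting reagent.
Fe2O3 consumed = (1/2) × 8.414 = 4.207 mol
Fe2O3 remaining = 7.452 − 4.207 = 3.245 mol
mass = 3.245 × 159.69 = 518.2 g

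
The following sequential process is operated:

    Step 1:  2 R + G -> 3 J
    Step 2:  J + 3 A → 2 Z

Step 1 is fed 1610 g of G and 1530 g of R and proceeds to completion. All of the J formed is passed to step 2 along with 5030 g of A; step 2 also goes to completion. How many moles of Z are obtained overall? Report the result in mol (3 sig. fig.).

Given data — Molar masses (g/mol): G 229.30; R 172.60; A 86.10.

26.6 mol

Step 1:
n(G) = 1610 / 229.30 = 7.021 mol
n(R) = 1530 / 172.60 = 8.864 mol
n/ν for G = 7.021/1 = 7.021
n/ν for R = 8.864/2 = 4.432
Smallest n/ν is R → limiting reagent.
n(J) produced = (3/2) × 8.864 = 13.30 mol
Step 2:
n(J) available = 13.30 mol
n(A) = 5030 / 86.10 = 58.42 mol
n/ν for J = 13.30/1 = 13.30
n/ν for A = 58.42/3 = 19.47
Smallest n/ν is J → limiting reagent.
n(Z) = (2/1) × 13.30 = 26.60 mol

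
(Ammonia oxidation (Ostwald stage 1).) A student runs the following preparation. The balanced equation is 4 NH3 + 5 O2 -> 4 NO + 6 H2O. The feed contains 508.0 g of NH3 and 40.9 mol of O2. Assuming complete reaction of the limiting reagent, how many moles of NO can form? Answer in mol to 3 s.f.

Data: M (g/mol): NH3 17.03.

29.8 mol

n(NH3) = 508.0 / 17.03 = 29.83 mol
n(O2) = 40.90 mol
n/ν → NH3: 7.458, O2: 8.180; NH3 is limiting.
n(NO) = (4/4) × 29.83 = 29.83 mol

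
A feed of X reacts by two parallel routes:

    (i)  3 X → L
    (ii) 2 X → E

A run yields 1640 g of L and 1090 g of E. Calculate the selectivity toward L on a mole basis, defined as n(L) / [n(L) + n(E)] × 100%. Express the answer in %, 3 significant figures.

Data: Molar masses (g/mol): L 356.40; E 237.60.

50.1 %

n(L) = 1640 / 356.40 = 4.602 mol
n(E) = 1090 / 237.60 = 4.588 mol
selectivity = 4.602/(4.602+4.588) × 100 = 50.08 %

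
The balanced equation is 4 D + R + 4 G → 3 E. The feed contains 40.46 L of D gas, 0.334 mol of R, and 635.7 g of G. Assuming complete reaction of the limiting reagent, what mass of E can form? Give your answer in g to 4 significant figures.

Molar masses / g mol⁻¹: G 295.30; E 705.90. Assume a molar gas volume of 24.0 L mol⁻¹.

n(D) = 40.46 / 24.0 = 1.686 mol
n(R) = 0.3340 mol
n(G) = 635.7 / 295.30 = 2.153 mol
n/ν → D: 0.4215, R: 0.3340, G: 0.5383; R is limiting.
n(E) = (3/1) × 0.3340 = 1.002 mol
mass = 1.002 × 705.90 = 707.3 g

707.3 g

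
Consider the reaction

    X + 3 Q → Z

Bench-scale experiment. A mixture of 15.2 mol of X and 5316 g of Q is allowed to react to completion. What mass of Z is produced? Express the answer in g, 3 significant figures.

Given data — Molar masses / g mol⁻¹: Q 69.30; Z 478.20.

n(X) = 15.20 mol
n(Q) = 5316 / 69.30 = 76.71 mol
n/ν → X: 15.20, Q: 25.57; X is limiting.
n(Z) = (1/1) × 15.20 = 15.20 mol
mass = 15.20 × 478.20 = 7269 g

7270 g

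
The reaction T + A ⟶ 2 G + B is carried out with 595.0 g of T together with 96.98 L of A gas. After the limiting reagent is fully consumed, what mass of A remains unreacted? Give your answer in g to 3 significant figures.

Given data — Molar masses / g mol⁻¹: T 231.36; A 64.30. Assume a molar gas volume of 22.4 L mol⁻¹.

n(T) = 595.0 / 231.36 = 2.572 mol
n(A) = 96.98 / 22.4 = 4.329 mol
n/ν for T = 2.572/1 = 2.572
n/ν for A = 4.329/1 = 4.329
Smallest n/ν is T → limiting reagent.
A consumed = (1/1) × 2.572 = 2.572 mol
A remaining = 4.329 − 2.572 = 1.757 mol
mass = 1.757 × 64.30 = 113.0 g

113 g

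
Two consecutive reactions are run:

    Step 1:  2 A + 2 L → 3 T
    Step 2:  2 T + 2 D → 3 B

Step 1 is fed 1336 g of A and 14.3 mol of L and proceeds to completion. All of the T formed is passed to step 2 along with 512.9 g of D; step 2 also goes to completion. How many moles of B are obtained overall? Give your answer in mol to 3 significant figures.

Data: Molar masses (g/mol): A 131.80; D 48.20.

Step 1:
n(A) = 1336 / 131.80 = 10.14 mol
n(L) = 14.30 mol
n/ν → A: 5.070, L: 7.150; A is limiting.
n(T) produced = (3/2) × 10.14 = 15.21 mol
Step 2:
n(T) available = 15.21 mol
n(D) = 512.9 / 48.20 = 10.64 mol
n/ν → T: 7.605, D: 5.320; D is limiting.
n(B) = (3/2) × 10.64 = 15.96 mol

16.0 mol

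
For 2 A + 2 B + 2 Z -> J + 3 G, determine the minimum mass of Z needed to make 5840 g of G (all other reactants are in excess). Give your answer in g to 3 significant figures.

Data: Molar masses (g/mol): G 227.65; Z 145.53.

2490 g

n(G) = 5840 / 227.65 = 25.65 mol
n(Z) = (2/3) × 25.65 = 17.10 mol
mass = 17.10 × 145.53 = 2489 g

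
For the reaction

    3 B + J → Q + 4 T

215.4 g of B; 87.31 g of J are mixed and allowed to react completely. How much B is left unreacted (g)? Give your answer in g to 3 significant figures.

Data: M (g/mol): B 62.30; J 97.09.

n(B) = 215.4 / 62.30 = 3.457 mol
n(J) = 87.31 / 97.09 = 0.8993 mol
n/ν for B = 3.457/3 = 1.152
n/ν for J = 0.8993/1 = 0.8993
Smallest n/ν is J → limiting reagent.
B consumed = (3/1) × 0.8993 = 2.698 mol
B remaining = 3.457 − 2.698 = 0.7590 mol
mass = 0.7590 × 62.30 = 47.29 g

47.3 g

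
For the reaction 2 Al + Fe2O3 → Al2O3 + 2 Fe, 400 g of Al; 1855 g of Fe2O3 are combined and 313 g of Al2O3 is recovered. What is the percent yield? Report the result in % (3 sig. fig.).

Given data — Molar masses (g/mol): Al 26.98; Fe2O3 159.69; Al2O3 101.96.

n(Al) = 400.0 / 26.98 = 14.83 mol
n(Fe2O3) = 1855 / 159.69 = 11.62 mol
n/ν for Al = 14.83/2 = 7.415
n/ν for Fe2O3 = 11.62/1 = 11.62
Smallest n/ν is Al → limiting reagent.
theoretical n(Al2O3) = (1/2) × 14.83 = 7.415 mol → 756.0 g
% yield = 313 / 756.0 × 100 = 41.40 %

41.4 %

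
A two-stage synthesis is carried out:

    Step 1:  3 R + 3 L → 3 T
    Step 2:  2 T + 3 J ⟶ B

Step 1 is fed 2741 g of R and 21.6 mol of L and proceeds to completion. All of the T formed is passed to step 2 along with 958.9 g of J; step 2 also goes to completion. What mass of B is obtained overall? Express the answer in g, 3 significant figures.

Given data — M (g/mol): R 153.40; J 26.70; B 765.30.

Step 1:
n(R) = 2741 / 153.40 = 17.87 mol
n(L) = 21.60 mol
n/ν → R: 5.957, L: 7.200; R is limiting.
n(T) produced = (3/3) × 17.87 = 17.87 mol
Step 2:
n(T) available = 17.87 mol
n(J) = 958.9 / 26.70 = 35.91 mol
n/ν → T: 8.935, J: 11.97; T is limiting.
n(B) = (1/2) × 17.87 = 8.935 mol
mass = 8.935 × 765.30 = 6838 g

6840 g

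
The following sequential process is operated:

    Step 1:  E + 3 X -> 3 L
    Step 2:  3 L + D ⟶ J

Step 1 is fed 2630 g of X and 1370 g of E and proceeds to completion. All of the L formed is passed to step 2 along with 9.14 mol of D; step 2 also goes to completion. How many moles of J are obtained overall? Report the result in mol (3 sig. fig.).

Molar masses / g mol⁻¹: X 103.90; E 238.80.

5.74 mol

Step 1:
n(X) = 2630 / 103.90 = 25.31 mol
n(E) = 1370 / 238.80 = 5.737 mol
n/ν for X = 25.31/3 = 8.437
n/ν for E = 5.737/1 = 5.737
Smallest n/ν is E → limiting reagent.
n(L) produced = (3/1) × 5.737 = 17.21 mol
Step 2:
n(L) available = 17.21 mol
n(D) = 9.140 mol
n/ν for L = 17.21/3 = 5.737
n/ν for D = 9.140/1 = 9.140
Smallest n/ν is L → limiting reagent.
n(J) = (1/3) × 17.21 = 5.737 mol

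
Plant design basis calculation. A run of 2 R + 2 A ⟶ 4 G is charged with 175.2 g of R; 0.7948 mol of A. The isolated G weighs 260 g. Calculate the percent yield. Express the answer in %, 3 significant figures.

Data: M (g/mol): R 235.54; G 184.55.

n(R) = 175.2 / 235.54 = 0.7438 mol
n(A) = 0.7948 mol
n/ν for R = 0.7438/2 = 0.3719
n/ν for A = 0.7948/2 = 0.3974
Smallest n/ν is R → limiting reagent.
theoretical n(G) = (4/2) × 0.7438 = 1.488 mol → 274.6 g
% yield = 260 / 274.6 × 100 = 94.68 %

94.7 %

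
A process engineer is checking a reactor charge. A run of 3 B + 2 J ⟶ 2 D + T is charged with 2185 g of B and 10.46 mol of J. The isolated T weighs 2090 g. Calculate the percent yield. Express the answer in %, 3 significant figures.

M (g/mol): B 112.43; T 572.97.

n(B) = 2185 / 112.43 = 19.43 mol
n(J) = 10.46 mol
n/ν → B: 6.477, J: 5.230; J is limiting.
theoretical n(T) = (1/2) × 10.46 = 5.230 mol → 2997 g
% yield = 2090 / 2997 × 100 = 69.74 %

69.7 %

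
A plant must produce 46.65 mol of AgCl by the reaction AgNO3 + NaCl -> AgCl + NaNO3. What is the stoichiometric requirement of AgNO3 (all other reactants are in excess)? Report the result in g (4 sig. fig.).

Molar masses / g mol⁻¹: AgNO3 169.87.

7924 g

n(AgCl) = 46.65 mol
n(AgNO3) = (1/1) × 46.65 = 46.65 mol
mass = 46.65 × 169.87 = 7924 g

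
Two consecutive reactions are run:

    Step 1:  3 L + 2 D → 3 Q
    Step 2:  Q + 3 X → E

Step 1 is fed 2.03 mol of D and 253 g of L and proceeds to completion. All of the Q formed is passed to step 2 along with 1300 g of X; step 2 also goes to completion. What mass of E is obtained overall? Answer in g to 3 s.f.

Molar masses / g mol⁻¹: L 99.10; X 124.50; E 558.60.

1430 g

Step 1:
n(D) = 2.030 mol
n(L) = 253.0 / 99.10 = 2.553 mol
n/ν for D = 2.030/2 = 1.015
n/ν for L = 2.553/3 = 0.8510
Smallest n/ν is L → limiting reagent.
n(Q) produced = (3/3) × 2.553 = 2.553 mol
Step 2:
n(Q) available = 2.553 mol
n(X) = 1300 / 124.50 = 10.44 mol
n/ν for Q = 2.553/1 = 2.553
n/ν for X = 10.44/3 = 3.480
Smallest n/ν is Q → limiting reagent.
n(E) = (1/1) × 2.553 = 2.553 mol
mass = 2.553 × 558.60 = 1426 g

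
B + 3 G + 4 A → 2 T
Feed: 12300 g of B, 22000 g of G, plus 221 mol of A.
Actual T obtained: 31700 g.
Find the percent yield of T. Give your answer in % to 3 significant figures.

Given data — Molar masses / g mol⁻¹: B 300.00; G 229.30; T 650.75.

76.2 %

n(B) = 12300 / 300.00 = 41.00 mol
n(G) = 22000 / 229.30 = 95.94 mol
n(A) = 221.0 mol
n/ν → B: 41.00, G: 31.98, A: 55.25; G is limiting.
theoretical n(T) = (2/3) × 95.94 = 63.96 mol → 41620 g
% yield = 31700 / 41620 × 100 = 76.17 %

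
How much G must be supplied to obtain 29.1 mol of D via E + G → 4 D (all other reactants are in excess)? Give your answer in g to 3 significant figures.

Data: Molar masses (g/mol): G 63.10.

459 g

n(D) = 29.10 mol
n(G) = (1/4) × 29.10 = 7.275 mol
mass = 7.275 × 63.10 = 459.1 g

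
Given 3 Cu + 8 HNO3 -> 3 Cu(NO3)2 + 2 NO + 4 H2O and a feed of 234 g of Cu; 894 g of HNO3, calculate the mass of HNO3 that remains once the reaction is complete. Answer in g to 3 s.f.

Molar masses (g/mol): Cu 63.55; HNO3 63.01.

275 g

n(Cu) = 234.0 / 63.55 = 3.682 mol
n(HNO3) = 894.0 / 63.01 = 14.19 mol
n/ν → Cu: 1.227, HNO3: 1.774; Cu is limiting.
HNO3 consumed = (8/3) × 3.682 = 9.819 mol
HNO3 remaining = 14.19 − 9.819 = 4.371 mol
mass = 4.371 × 63.01 = 275.4 g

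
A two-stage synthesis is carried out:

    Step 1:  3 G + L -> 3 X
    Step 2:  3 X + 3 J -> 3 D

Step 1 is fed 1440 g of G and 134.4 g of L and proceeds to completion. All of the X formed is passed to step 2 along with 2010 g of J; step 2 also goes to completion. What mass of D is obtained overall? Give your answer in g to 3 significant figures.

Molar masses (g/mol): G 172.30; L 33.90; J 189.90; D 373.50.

Step 1:
n(G) = 1440 / 172.30 = 8.358 mol
n(L) = 134.4 / 33.90 = 3.965 mol
n/ν for G = 8.358/3 = 2.786
n/ν for L = 3.965/1 = 3.965
Smallest n/ν is G → limiting reagent.
n(X) produced = (3/3) × 8.358 = 8.358 mol
Step 2:
n(X) available = 8.358 mol
n(J) = 2010 / 189.90 = 10.58 mol
n/ν for X = 8.358/3 = 2.786
n/ν for J = 10.58/3 = 3.527
Smallest n/ν is X → limiting reagent.
n(D) = (3/3) × 8.358 = 8.358 mol
mass = 8.358 × 373.50 = 3122 g

3120 g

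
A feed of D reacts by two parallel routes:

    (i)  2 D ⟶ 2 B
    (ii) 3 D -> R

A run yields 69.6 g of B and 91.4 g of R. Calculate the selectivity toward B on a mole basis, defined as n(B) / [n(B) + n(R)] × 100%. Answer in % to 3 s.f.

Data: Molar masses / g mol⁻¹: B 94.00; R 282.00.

69.6 %

n(B) = 69.6 / 94.00 = 0.7404 mol
n(R) = 91.4 / 282.00 = 0.3241 mol
selectivity = 0.7404/(0.7404+0.3241) × 100 = 69.55 %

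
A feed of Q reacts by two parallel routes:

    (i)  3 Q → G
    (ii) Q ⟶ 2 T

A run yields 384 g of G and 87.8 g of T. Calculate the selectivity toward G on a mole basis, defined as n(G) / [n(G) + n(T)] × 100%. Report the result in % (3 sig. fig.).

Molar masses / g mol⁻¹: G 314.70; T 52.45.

42.2 %

n(G) = 384 / 314.70 = 1.220 mol
n(T) = 87.8 / 52.45 = 1.674 mol
selectivity = 1.220/(1.220+1.674) × 100 = 42.16 %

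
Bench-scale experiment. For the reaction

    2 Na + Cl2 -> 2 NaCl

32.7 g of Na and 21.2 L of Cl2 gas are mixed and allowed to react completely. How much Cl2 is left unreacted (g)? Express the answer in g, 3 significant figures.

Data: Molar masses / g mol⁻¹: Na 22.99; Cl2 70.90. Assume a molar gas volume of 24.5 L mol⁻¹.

n(Na) = 32.70 / 22.99 = 1.422 mol
n(Cl2) = 21.20 / 24.5 = 0.8653 mol
n/ν for Na = 1.422/2 = 0.7110
n/ν for Cl2 = 0.8653/1 = 0.8653
Smallest n/ν is Na → limiting reagent.
Cl2 consumed = (1/2) × 1.422 = 0.7110 mol
Cl2 remaining = 0.8653 − 0.7110 = 0.1543 mol
mass = 0.1543 × 70.90 = 10.94 g

10.9 g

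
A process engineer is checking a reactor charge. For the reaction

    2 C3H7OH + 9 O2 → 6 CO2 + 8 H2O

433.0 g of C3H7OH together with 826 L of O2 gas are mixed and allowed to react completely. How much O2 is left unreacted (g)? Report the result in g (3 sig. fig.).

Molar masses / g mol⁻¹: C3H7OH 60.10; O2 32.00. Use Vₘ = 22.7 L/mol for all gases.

127 g

n(C3H7OH) = 433.0 / 60.10 = 7.205 mol
n(O2) = 826.0 / 22.7 = 36.39 mol
n/ν for C3H7OH = 7.205/2 = 3.603
n/ν for O2 = 36.39/9 = 4.043
Smallest n/ν is C3H7OH → limiting reagent.
O2 consumed = (9/2) × 7.205 = 32.42 mol
O2 remaining = 36.39 − 32.42 = 3.970 mol
mass = 3.970 × 32.00 = 127.0 g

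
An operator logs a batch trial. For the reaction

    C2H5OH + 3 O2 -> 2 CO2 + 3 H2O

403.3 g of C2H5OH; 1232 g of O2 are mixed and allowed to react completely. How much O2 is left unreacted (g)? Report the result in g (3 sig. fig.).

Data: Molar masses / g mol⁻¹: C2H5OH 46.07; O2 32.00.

392 g

n(C2H5OH) = 403.3 / 46.07 = 8.754 mol
n(O2) = 1232 / 32.00 = 38.50 mol
n/ν for C2H5OH = 8.754/1 = 8.754
n/ν for O2 = 38.50/3 = 12.83
Smallest n/ν is C2H5OH → limiting reagent.
O2 consumed = (3/1) × 8.754 = 26.26 mol
O2 remaining = 38.50 − 26.26 = 12.24 mol
mass = 12.24 × 32.00 = 391.7 g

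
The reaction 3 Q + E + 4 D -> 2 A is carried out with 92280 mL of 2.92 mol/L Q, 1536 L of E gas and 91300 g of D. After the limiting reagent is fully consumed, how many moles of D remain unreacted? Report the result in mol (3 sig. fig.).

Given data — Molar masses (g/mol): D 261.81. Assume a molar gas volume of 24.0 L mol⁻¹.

92.7 mol

n(Q) = 2.92 × 92280/1000 = 269.5 mol
n(E) = 1536 / 24.0 = 64.00 mol
n(D) = 91300 / 261.81 = 348.7 mol
n/ν for Q = 269.5/3 = 89.83
n/ν for E = 64.00/1 = 64.00
n/ν for D = 348.7/4 = 87.18
Smallest n/ν is E → limiting reagent.
D consumed = (4/1) × 64.00 = 256.0 mol
D remaining = 348.7 − 256.0 = 92.70 mol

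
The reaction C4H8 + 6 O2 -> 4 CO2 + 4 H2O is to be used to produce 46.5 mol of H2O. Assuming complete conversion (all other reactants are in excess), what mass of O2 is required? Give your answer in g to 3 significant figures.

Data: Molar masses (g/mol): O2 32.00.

n(H2O) = 46.50 mol
n(O2) = (6/4) × 46.50 = 69.75 mol
mass = 69.75 × 32.00 = 2232 g

2230 g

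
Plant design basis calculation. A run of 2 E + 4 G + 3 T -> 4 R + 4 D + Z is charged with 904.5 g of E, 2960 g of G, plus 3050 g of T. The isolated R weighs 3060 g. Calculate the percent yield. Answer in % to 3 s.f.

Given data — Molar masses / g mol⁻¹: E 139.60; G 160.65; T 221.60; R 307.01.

76.9 %

n(E) = 904.5 / 139.60 = 6.479 mol
n(G) = 2960 / 160.65 = 18.43 mol
n(T) = 3050 / 221.60 = 13.76 mol
n/ν for E = 6.479/2 = 3.240
n/ν for G = 18.43/4 = 4.608
n/ν for T = 13.76/3 = 4.587
Smallest n/ν is E → limiting reagent.
theoretical n(R) = (4/2) × 6.479 = 12.96 mol → 3979 g
% yield = 3060 / 3979 × 100 = 76.90 %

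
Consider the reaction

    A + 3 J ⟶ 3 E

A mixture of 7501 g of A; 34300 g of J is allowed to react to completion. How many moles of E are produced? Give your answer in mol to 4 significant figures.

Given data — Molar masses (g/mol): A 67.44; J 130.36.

263.1 mol

n(A) = 7501 / 67.44 = 111.2 mol
n(J) = 34300 / 130.36 = 263.1 mol
n/ν for A = 111.2/1 = 111.2
n/ν for J = 263.1/3 = 87.70
Smallest n/ν is J → limiting reagent.
n(E) = (3/3) × 263.1 = 263.1 mol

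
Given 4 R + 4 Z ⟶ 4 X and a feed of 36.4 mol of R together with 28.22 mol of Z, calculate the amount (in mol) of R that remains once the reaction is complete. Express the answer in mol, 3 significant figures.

n(R) = 36.40 mol
n(Z) = 28.22 mol
n/ν for R = 36.40/4 = 9.100
n/ν for Z = 28.22/4 = 7.055
Smallest n/ν is Z → limiting reagent.
R consumed = (4/4) × 28.22 = 28.22 mol
R remaining = 36.40 − 28.22 = 8.180 mol

8.18 mol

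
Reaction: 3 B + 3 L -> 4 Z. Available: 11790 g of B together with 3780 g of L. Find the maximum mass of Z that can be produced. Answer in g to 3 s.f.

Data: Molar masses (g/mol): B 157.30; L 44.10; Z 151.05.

15100 g

n(B) = 11790 / 157.30 = 74.95 mol
n(L) = 3780 / 44.10 = 85.71 mol
n/ν → B: 24.98, L: 28.57; B is limiting.
n(Z) = (4/3) × 74.95 = 99.93 mol
mass = 99.93 × 151.05 = 15090 g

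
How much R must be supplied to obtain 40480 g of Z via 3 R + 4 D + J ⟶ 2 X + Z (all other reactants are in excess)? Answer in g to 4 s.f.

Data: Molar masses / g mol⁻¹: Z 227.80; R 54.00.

28790 g

n(Z) = 40480 / 227.80 = 177.7 mol
n(R) = (3/1) × 177.7 = 533.1 mol
mass = 533.1 × 54.00 = 28790 g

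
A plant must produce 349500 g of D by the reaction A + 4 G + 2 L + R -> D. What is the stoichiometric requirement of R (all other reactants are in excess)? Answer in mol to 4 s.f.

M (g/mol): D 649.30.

538.3 mol

n(D) = 349500 / 649.30 = 538.3 mol
n(R) = (1/1) × 538.3 = 538.3 mol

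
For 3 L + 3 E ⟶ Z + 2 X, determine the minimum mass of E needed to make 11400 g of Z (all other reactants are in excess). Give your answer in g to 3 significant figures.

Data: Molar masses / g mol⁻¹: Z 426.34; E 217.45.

17400 g

n(Z) = 11400 / 426.34 = 26.74 mol
n(E) = (3/1) × 26.74 = 80.22 mol
mass = 80.22 × 217.45 = 17440 g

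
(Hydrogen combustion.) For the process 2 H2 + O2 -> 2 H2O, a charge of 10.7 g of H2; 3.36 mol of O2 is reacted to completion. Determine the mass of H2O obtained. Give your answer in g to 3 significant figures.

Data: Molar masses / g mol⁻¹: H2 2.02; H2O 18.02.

n(H2) = 10.70 / 2.02 = 5.297 mol
n(O2) = 3.360 mol
n/ν for H2 = 5.297/2 = 2.649
n/ν for O2 = 3.360/1 = 3.360
Smallest n/ν is H2 → limiting reagent.
n(H2O) = (2/2) × 5.297 = 5.297 mol
mass = 5.297 × 18.02 = 95.45 g

95.5 g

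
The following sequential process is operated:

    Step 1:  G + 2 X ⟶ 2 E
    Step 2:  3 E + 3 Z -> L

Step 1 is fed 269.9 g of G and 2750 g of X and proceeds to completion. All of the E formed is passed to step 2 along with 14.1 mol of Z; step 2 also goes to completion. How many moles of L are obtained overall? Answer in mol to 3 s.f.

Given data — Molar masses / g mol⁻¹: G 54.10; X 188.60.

Step 1:
n(G) = 269.9 / 54.10 = 4.989 mol
n(X) = 2750 / 188.60 = 14.58 mol
n/ν for G = 4.989/1 = 4.989
n/ν for X = 14.58/2 = 7.290
Smallest n/ν is G → limiting reagent.
n(E) produced = (2/1) × 4.989 = 9.978 mol
Step 2:
n(E) available = 9.978 mol
n(Z) = 14.10 mol
n/ν for E = 9.978/3 = 3.326
n/ν for Z = 14.10/3 = 4.700
Smallest n/ν is E → limiting reagent.
n(L) = (1/3) × 9.978 = 3.326 mol

3.33 mol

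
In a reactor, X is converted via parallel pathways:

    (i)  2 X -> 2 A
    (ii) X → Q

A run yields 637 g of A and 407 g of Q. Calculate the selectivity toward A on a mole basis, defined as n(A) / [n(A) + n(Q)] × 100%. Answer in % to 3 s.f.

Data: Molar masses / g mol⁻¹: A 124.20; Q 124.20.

61.0 %

n(A) = 637 / 124.20 = 5.129 mol
n(Q) = 407 / 124.20 = 3.277 mol
selectivity = 5.129/(5.129+3.277) × 100 = 61.02 %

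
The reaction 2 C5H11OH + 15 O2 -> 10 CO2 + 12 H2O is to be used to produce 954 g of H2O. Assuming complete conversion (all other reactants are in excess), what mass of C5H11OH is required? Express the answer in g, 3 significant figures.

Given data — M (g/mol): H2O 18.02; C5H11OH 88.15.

n(H2O) = 954 / 18.02 = 52.94 mol
n(C5H11OH) = (2/12) × 52.94 = 8.823 mol
mass = 8.823 × 88.15 = 777.7 g

778 g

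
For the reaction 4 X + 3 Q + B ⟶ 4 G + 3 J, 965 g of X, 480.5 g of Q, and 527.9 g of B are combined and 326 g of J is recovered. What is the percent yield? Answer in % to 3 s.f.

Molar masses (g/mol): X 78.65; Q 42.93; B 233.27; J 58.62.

81.9 %

n(X) = 965.0 / 78.65 = 12.27 mol
n(Q) = 480.5 / 42.93 = 11.19 mol
n(B) = 527.9 / 233.27 = 2.263 mol
n/ν → X: 3.068, Q: 3.730, B: 2.263; B is limiting.
theoretical n(J) = (3/1) × 2.263 = 6.789 mol → 398.0 g
% yield = 326 / 398.0 × 100 = 81.91 %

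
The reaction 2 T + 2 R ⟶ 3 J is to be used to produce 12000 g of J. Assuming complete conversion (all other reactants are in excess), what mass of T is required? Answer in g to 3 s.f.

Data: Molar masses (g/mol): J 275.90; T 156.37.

n(J) = 12000 / 275.90 = 43.49 mol
n(T) = (2/3) × 43.49 = 28.99 mol
mass = 28.99 × 156.37 = 4533 g

4530 g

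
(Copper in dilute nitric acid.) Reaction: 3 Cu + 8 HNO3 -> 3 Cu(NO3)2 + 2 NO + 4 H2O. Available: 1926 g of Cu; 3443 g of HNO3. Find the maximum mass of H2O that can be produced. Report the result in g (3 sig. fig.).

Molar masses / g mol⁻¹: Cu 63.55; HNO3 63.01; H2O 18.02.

492 g

n(Cu) = 1926 / 63.55 = 30.31 mol
n(HNO3) = 3443 / 63.01 = 54.64 mol
n/ν for Cu = 30.31/3 = 10.10
n/ν for HNO3 = 54.64/8 = 6.830
Smallest n/ν is HNO3 → limiting reagent.
n(H2O) = (4/8) × 54.64 = 27.32 mol
mass = 27.32 × 18.02 = 492.3 g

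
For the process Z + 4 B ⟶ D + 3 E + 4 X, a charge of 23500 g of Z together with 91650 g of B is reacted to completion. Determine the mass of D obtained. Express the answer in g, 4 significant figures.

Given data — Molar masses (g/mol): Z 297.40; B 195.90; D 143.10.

11310 g

n(Z) = 23500 / 297.40 = 79.02 mol
n(B) = 91650 / 195.90 = 467.8 mol
n/ν for Z = 79.02/1 = 79.02
n/ν for B = 467.8/4 = 117.0
Smallest n/ν is Z → limiting reagent.
n(D) = (1/1) × 79.02 = 79.02 mol
mass = 79.02 × 143.10 = 11310 g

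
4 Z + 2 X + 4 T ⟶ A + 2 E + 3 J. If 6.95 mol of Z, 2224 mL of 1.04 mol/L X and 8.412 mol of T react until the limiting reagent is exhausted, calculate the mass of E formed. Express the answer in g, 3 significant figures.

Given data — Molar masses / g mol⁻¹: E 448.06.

n(Z) = 6.950 mol
n(X) = 1.04 × 2224/1000 = 2.313 mol
n(T) = 8.412 mol
n/ν → Z: 1.738, X: 1.157, T: 2.103; X is limiting.
n(E) = (2/2) × 2.313 = 2.313 mol
mass = 2.313 × 448.06 = 1036 g

1040 g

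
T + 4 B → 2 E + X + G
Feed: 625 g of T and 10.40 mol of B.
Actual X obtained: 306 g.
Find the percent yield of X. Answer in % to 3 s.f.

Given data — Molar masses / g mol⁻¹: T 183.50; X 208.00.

56.6 %

n(T) = 625.0 / 183.50 = 3.406 mol
n(B) = 10.40 mol
n/ν for T = 3.406/1 = 3.406
n/ν for B = 10.40/4 = 2.600
Smallest n/ν is B → limiting reagent.
theoretical n(X) = (1/4) × 10.40 = 2.600 mol → 540.8 g
% yield = 306 / 540.8 × 100 = 56.58 %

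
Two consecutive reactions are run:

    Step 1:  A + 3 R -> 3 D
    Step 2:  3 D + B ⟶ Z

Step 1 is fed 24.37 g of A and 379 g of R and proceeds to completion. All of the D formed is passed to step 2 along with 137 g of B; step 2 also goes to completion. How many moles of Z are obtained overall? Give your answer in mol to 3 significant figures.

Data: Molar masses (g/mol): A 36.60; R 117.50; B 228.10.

0.601 mol

Step 1:
n(A) = 24.37 / 36.60 = 0.6658 mol
n(R) = 379.0 / 117.50 = 3.226 mol
n/ν → A: 0.6658, R: 1.075; A is limiting.
n(D) produced = (3/1) × 0.6658 = 1.997 mol
Step 2:
n(D) available = 1.997 mol
n(B) = 137.0 / 228.10 = 0.6006 mol
n/ν → D: 0.6657, B: 0.6006; B is limiting.
n(Z) = (1/1) × 0.6006 = 0.6006 mol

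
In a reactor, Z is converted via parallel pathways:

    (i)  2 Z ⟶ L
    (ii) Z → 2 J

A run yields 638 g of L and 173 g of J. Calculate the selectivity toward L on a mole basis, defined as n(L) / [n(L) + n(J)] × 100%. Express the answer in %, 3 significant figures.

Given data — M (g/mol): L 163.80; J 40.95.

n(L) = 638 / 163.80 = 3.895 mol
n(J) = 173 / 40.95 = 4.225 mol
selectivity = 3.895/(3.895+4.225) × 100 = 47.97 %

48.0 %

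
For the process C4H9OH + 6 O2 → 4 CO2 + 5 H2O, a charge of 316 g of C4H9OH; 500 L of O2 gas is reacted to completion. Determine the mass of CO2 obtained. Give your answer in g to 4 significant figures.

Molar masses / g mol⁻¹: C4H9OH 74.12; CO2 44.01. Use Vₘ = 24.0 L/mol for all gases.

n(C4H9OH) = 316.0 / 74.12 = 4.263 mol
n(O2) = 500.0 / 24.0 = 20.83 mol
n/ν for C4H9OH = 4.263/1 = 4.263
n/ν for O2 = 20.83/6 = 3.472
Smallest n/ν is O2 → limiting reagent.
n(CO2) = (4/6) × 20.83 = 13.89 mol
mass = 13.89 × 44.01 = 611.3 g

611.3 g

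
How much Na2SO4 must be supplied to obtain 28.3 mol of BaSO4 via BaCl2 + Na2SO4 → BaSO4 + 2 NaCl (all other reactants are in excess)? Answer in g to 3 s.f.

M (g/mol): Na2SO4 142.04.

n(BaSO4) = 28.30 mol
n(Na2SO4) = (1/1) × 28.30 = 28.30 mol
mass = 28.30 × 142.04 = 4020 g

4020 g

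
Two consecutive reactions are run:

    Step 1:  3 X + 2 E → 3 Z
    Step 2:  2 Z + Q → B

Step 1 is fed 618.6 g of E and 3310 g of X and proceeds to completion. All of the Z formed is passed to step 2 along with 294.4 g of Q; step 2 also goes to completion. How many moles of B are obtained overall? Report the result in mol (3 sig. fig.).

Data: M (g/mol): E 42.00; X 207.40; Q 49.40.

Step 1:
n(E) = 618.6 / 42.00 = 14.73 mol
n(X) = 3310 / 207.40 = 15.96 mol
n/ν for E = 14.73/2 = 7.365
n/ν for X = 15.96/3 = 5.320
Smallest n/ν is X → limiting reagent.
n(Z) produced = (3/3) × 15.96 = 15.96 mol
Step 2:
n(Z) available = 15.96 mol
n(Q) = 294.4 / 49.40 = 5.960 mol
n/ν for Z = 15.96/2 = 7.980
n/ν for Q = 5.960/1 = 5.960
Smallest n/ν is Q → limiting reagent.
n(B) = (1/1) × 5.960 = 5.960 mol

5.96 mol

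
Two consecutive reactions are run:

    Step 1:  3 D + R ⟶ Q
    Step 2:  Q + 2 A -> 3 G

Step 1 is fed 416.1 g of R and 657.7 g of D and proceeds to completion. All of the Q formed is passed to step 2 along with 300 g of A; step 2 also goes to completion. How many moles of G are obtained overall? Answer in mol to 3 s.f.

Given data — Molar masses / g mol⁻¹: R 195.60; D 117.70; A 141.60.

3.18 mol

Step 1:
n(R) = 416.1 / 195.60 = 2.127 mol
n(D) = 657.7 / 117.70 = 5.588 mol
n/ν for R = 2.127/1 = 2.127
n/ν for D = 5.588/3 = 1.863
Smallest n/ν is D → limiting reagent.
n(Q) produced = (1/3) × 5.588 = 1.863 mol
Step 2:
n(Q) available = 1.863 mol
n(A) = 300.0 / 141.60 = 2.119 mol
n/ν for Q = 1.863/1 = 1.863
n/ν for A = 2.119/2 = 1.060
Smallest n/ν is A → limiting reagent.
n(G) = (3/2) × 2.119 = 3.179 mol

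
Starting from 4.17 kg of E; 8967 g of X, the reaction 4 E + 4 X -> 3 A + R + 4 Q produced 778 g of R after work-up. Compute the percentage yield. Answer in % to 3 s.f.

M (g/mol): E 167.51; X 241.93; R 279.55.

44.7 %

n(E) = 4.170×1000 / 167.51 = 24.89 mol
n(X) = 8967 / 241.93 = 37.06 mol
n/ν for E = 24.89/4 = 6.223
n/ν for X = 37.06/4 = 9.265
Smallest n/ν is E → limiting reagent.
theoretical n(R) = (1/4) × 24.89 = 6.223 mol → 1740 g
% yield = 778 / 1740 × 100 = 44.71 %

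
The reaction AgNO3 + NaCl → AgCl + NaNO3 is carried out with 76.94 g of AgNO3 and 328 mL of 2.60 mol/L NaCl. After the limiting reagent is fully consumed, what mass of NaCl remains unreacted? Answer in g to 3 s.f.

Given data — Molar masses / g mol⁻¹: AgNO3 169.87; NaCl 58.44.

23.4 g

n(AgNO3) = 76.94 / 169.87 = 0.4529 mol
n(NaCl) = 2.60 × 328.0/1000 = 0.8528 mol
n/ν → AgNO3: 0.4529, NaCl: 0.8528; AgNO3 is limiting.
NaCl consumed = (1/1) × 0.4529 = 0.4529 mol
NaCl remaining = 0.8528 − 0.4529 = 0.3999 mol
mass = 0.3999 × 58.44 = 23.37 g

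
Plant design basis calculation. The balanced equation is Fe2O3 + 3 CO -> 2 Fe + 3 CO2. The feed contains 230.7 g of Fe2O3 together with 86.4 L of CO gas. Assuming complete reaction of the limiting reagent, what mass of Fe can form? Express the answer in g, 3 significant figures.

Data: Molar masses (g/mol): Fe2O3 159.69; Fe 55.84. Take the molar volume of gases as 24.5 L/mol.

131 g

n(Fe2O3) = 230.7 / 159.69 = 1.445 mol
n(CO) = 86.40 / 24.5 = 3.527 mol
n/ν for Fe2O3 = 1.445/1 = 1.445
n/ν for CO = 3.527/3 = 1.176
Smallest n/ν is CO → limiting reagent.
n(Fe) = (2/3) × 3.527 = 2.351 mol
mass = 2.351 × 55.84 = 131.3 g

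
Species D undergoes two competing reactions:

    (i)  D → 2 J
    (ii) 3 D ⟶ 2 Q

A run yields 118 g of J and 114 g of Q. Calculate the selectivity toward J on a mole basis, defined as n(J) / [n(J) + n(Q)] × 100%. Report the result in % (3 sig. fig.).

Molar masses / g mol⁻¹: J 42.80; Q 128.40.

n(J) = 118 / 42.80 = 2.757 mol
n(Q) = 114 / 128.40 = 0.8879 mol
selectivity = 2.757/(2.757+0.8879) × 100 = 75.64 %

75.6 %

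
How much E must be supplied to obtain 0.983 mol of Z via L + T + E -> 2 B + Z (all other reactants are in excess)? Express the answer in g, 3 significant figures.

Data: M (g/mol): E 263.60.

n(Z) = 0.9830 mol
n(E) = (1/1) × 0.9830 = 0.9830 mol
mass = 0.9830 × 263.60 = 259.1 g

259 g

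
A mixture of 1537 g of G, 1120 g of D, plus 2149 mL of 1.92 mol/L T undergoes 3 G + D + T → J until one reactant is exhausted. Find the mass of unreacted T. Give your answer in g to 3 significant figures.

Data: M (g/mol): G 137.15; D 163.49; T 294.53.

115 g

n(G) = 1537 / 137.15 = 11.21 mol
n(D) = 1120 / 163.49 = 6.851 mol
n(T) = 1.92 × 2149/1000 = 4.126 mol
n/ν for G = 11.21/3 = 3.737
n/ν for D = 6.851/1 = 6.851
n/ν for T = 4.126/1 = 4.126
Smallest n/ν is G → limiting reagent.
T consumed = (1/3) × 11.21 = 3.737 mol
T remaining = 4.126 − 3.737 = 0.3890 mol
mass = 0.3890 × 294.53 = 114.6 g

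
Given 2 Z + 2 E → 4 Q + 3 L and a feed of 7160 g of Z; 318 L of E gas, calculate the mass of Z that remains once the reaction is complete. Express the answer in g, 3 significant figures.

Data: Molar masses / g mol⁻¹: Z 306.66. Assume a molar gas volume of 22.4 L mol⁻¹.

2810 g

n(Z) = 7160 / 306.66 = 23.35 mol
n(E) = 318.0 / 22.4 = 14.20 mol
n/ν → Z: 11.68, E: 7.100; E is limiting.
Z consumed = (2/2) × 14.20 = 14.20 mol
Z remaining = 23.35 − 14.20 = 9.150 mol
mass = 9.150 × 306.66 = 2806 g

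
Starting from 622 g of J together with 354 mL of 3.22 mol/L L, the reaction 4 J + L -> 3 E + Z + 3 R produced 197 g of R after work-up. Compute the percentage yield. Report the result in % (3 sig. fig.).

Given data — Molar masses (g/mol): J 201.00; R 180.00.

47.2 %

n(J) = 622.0 / 201.00 = 3.095 mol
n(L) = 3.22 × 354.0/1000 = 1.140 mol
n/ν for J = 3.095/4 = 0.7738
n/ν for L = 1.140/1 = 1.140
Smallest n/ν is J → limiting reagent.
theoretical n(R) = (3/4) × 3.095 = 2.321 mol → 417.8 g
% yield = 197 / 417.8 × 100 = 47.15 %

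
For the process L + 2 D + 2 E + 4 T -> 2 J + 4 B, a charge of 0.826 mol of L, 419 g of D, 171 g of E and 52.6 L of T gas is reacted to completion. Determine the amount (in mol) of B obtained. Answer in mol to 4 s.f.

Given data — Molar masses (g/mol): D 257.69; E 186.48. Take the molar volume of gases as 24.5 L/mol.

1.834 mol

n(L) = 0.8260 mol
n(D) = 419.0 / 257.69 = 1.626 mol
n(E) = 171.0 / 186.48 = 0.9170 mol
n(T) = 52.60 / 24.5 = 2.147 mol
n/ν for L = 0.8260/1 = 0.8260
n/ν for D = 1.626/2 = 0.8130
n/ν for E = 0.9170/2 = 0.4585
n/ν for T = 2.147/4 = 0.5368
Smallest n/ν is E → limiting reagent.
n(B) = (4/2) × 0.9170 = 1.834 mol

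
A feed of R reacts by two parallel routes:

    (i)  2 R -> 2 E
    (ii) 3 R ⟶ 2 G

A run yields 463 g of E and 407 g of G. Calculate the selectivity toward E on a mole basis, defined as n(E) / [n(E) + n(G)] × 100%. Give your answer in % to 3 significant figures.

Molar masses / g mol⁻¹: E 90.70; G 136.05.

n(E) = 463 / 90.70 = 5.105 mol
n(G) = 407 / 136.05 = 2.992 mol
selectivity = 5.105/(5.105+2.992) × 100 = 63.05 %

63.1 %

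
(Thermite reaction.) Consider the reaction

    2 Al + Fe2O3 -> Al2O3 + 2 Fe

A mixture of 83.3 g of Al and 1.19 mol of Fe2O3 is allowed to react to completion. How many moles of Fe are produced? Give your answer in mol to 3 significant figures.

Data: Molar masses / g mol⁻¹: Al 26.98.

2.38 mol

n(Al) = 83.30 / 26.98 = 3.087 mol
n(Fe2O3) = 1.190 mol
n/ν → Al: 1.544, Fe2O3: 1.190; Fe2O3 is limiting.
n(Fe) = (2/1) × 1.190 = 2.380 mol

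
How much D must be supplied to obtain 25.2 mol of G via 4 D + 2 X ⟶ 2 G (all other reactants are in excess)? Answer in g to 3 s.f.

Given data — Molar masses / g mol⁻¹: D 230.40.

n(G) = 25.20 mol
n(D) = (4/2) × 25.20 = 50.40 mol
mass = 50.40 × 230.40 = 11610 g

11600 g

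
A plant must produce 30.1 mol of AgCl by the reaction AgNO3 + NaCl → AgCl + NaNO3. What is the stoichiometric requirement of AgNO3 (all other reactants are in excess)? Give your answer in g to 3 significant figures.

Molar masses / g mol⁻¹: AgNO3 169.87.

n(AgCl) = 30.10 mol
n(AgNO3) = (1/1) × 30.10 = 30.10 mol
mass = 30.10 × 169.87 = 5113 g

5110 g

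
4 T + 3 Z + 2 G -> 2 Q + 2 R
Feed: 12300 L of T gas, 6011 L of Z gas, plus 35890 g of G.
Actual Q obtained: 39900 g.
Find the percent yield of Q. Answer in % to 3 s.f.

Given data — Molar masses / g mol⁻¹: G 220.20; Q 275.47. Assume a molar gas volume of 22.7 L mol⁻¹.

n(T) = 12300 / 22.7 = 541.9 mol
n(Z) = 6011 / 22.7 = 264.8 mol
n(G) = 35890 / 220.20 = 163.0 mol
n/ν → T: 135.5, Z: 88.27, G: 81.50; G is limiting.
theoretical n(Q) = (2/2) × 163.0 = 163.0 mol → 44900 g
% yield = 39900 / 44900 × 100 = 88.86 %

88.9 %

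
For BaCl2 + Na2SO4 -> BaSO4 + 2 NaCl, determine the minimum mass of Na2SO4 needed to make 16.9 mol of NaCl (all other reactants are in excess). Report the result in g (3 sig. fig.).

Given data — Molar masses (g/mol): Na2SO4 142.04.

n(NaCl) = 16.90 mol
n(Na2SO4) = (1/2) × 16.90 = 8.450 mol
mass = 8.450 × 142.04 = 1200 g

1200 g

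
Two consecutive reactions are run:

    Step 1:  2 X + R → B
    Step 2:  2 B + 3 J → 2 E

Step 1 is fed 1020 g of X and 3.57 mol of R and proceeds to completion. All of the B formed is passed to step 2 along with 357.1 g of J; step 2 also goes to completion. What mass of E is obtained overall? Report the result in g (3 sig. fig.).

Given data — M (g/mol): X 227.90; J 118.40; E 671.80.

1350 g

Step 1:
n(X) = 1020 / 227.90 = 4.476 mol
n(R) = 3.570 mol
n/ν → X: 2.238, R: 3.570; X is limiting.
n(B) produced = (1/2) × 4.476 = 2.238 mol
Step 2:
n(B) available = 2.238 mol
n(J) = 357.1 / 118.40 = 3.016 mol
n/ν → B: 1.119, J: 1.005; J is limiting.
n(E) = (2/3) × 3.016 = 2.011 mol
mass = 2.011 × 671.80 = 1351 g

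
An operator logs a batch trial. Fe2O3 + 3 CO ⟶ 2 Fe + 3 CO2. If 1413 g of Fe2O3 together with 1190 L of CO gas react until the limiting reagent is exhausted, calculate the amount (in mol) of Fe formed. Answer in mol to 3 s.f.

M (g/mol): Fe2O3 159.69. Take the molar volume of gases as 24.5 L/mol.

17.7 mol

n(Fe2O3) = 1413 / 159.69 = 8.848 mol
n(CO) = 1190 / 24.5 = 48.57 mol
n/ν for Fe2O3 = 8.848/1 = 8.848
n/ν for CO = 48.57/3 = 16.19
Smallest n/ν is Fe2O3 → limiting reagent.
n(Fe) = (2/1) × 8.848 = 17.70 mol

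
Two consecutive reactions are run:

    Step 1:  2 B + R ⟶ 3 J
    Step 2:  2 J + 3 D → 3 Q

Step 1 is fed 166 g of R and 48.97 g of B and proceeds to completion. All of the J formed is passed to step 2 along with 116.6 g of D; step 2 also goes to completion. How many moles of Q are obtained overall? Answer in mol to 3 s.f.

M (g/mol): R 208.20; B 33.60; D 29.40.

Step 1:
n(R) = 166.0 / 208.20 = 0.7973 mol
n(B) = 48.97 / 33.60 = 1.457 mol
n/ν for R = 0.7973/1 = 0.7973
n/ν for B = 1.457/2 = 0.7285
Smallest n/ν is B → limiting reagent.
n(J) produced = (3/2) × 1.457 = 2.186 mol
Step 2:
n(J) available = 2.186 mol
n(D) = 116.6 / 29.40 = 3.966 mol
n/ν for J = 2.186/2 = 1.093
n/ν for D = 3.966/3 = 1.322
Smallest n/ν is J → limiting reagent.
n(Q) = (3/2) × 2.186 = 3.279 mol

3.28 mol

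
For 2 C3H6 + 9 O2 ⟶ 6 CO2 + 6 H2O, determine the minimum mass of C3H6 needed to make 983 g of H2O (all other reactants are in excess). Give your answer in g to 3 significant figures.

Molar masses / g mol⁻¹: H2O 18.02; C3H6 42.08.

n(H2O) = 983 / 18.02 = 54.55 mol
n(C3H6) = (2/6) × 54.55 = 18.18 mol
mass = 18.18 × 42.08 = 765.0 g

765 g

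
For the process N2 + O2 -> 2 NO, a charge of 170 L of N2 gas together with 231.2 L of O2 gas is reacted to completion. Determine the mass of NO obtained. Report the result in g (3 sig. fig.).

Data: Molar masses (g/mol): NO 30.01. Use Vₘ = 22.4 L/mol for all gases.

n(N2) = 170.0 / 22.4 = 7.589 mol
n(O2) = 231.2 / 22.4 = 10.32 mol
n/ν → N2: 7.589, O2: 10.32; N2 is limiting.
n(NO) = (2/1) × 7.589 = 15.18 mol
mass = 15.18 × 30.01 = 455.6 g

456 g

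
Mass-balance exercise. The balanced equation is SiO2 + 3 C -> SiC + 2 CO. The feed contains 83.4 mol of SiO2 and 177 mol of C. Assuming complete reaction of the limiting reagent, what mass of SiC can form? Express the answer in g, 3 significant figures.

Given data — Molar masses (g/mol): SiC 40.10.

n(SiO2) = 83.40 mol
n(C) = 177.0 mol
n/ν for SiO2 = 83.40/1 = 83.40
n/ν for C = 177.0/3 = 59.00
Smallest n/ν is C → limiting reagent.
n(SiC) = (1/3) × 177.0 = 59.00 mol
mass = 59.00 × 40.10 = 2366 g

2370 g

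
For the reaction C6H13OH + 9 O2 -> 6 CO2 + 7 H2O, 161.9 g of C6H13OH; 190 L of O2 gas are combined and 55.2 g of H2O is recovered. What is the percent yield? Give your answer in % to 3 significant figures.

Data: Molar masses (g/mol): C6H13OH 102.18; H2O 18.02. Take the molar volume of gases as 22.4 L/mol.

n(C6H13OH) = 161.9 / 102.18 = 1.584 mol
n(O2) = 190.0 / 22.4 = 8.482 mol
n/ν for C6H13OH = 1.584/1 = 1.584
n/ν for O2 = 8.482/9 = 0.9424
Smallest n/ν is O2 → limiting reagent.
theoretical n(H2O) = (7/9) × 8.482 = 6.597 mol → 118.9 g
% yield = 55.2 / 118.9 × 100 = 46.43 %

46.4 %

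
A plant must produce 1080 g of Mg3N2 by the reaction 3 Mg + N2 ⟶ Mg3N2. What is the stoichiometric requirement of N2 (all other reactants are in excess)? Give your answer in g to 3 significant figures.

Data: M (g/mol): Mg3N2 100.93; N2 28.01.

300 g

n(Mg3N2) = 1080 / 100.93 = 10.70 mol
n(N2) = (1/1) × 10.70 = 10.70 mol
mass = 10.70 × 28.01 = 299.7 g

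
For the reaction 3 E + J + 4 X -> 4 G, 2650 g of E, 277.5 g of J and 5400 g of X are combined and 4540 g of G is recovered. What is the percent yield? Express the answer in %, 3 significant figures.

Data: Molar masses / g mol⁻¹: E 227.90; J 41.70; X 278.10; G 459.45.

63.7 %

n(E) = 2650 / 227.90 = 11.63 mol
n(J) = 277.5 / 41.70 = 6.655 mol
n(X) = 5400 / 278.10 = 19.42 mol
n/ν for E = 11.63/3 = 3.877
n/ν for J = 6.655/1 = 6.655
n/ν for X = 19.42/4 = 4.855
Smallest n/ν is E → limiting reagent.
theoretical n(G) = (4/3) × 11.63 = 15.51 mol → 7126 g
% yield = 4540 / 7126 × 100 = 63.71 %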